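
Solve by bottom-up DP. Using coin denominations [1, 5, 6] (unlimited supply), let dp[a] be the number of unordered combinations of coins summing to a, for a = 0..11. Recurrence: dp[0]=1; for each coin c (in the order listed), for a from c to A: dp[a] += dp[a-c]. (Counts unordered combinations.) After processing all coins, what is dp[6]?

after  coin     0     1     2     3     4     5     6     7     8     9    10    11
          1     1     1     1     1     1     1     1     1     1     1     1     1
          5     1     1     1     1     1     2     2     2     2     2     3     3
          6     1     1     1     1     1     2     3     3     3     3     4     5

3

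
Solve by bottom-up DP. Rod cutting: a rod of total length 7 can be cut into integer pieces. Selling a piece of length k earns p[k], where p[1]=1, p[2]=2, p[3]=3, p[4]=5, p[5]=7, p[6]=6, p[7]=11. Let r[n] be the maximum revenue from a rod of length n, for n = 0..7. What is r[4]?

5

   n    0    1    2    3    4    5    6    7
r[n]    0    1    2    3    5    7    8   11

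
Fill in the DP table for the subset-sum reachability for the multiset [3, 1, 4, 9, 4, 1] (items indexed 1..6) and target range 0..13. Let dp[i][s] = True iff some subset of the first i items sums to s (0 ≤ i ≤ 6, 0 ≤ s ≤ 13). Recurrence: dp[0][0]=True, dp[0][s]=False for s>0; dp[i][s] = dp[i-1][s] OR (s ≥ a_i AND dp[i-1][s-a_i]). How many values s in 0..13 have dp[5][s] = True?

12

i\s   0   1   2   3   4   5   6   7   8   9  10  11  12  13
  0   T   F   F   F   F   F   F   F   F   F   F   F   F   F
  1   T   F   F   T   F   F   F   F   F   F   F   F   F   F
  2   T   T   F   T   T   F   F   F   F   F   F   F   F   F
  3   T   T   F   T   T   T   F   T   T   F   F   F   F   F
  4   T   T   F   T   T   T   F   T   T   T   T   F   T   T
  5   T   T   F   T   T   T   F   T   T   T   T   T   T   T
  6   T   T   T   T   T   T   T   T   T   T   T   T   T   T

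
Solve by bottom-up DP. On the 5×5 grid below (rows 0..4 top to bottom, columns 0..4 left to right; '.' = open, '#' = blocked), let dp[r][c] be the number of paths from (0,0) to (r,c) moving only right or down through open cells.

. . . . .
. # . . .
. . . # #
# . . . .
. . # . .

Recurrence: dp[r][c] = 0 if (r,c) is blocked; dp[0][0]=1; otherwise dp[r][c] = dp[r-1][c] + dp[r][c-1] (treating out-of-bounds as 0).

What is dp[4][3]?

r\c   0   1   2   3   4
  0   1   1   1   1   1
  1   1   0   1   2   3
  2   1   1   2   0   0
  3   0   1   3   3   3
  4   0   1   0   3   6

3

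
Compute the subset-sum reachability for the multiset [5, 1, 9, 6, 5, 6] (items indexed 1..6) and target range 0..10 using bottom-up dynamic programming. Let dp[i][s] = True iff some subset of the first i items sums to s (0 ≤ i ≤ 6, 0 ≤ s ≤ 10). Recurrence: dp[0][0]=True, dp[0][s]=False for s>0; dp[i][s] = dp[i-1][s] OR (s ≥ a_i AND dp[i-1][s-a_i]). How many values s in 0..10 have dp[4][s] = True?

i\s   0   1   2   3   4   5   6   7   8   9  10
  0   T   F   F   F   F   F   F   F   F   F   F
  1   T   F   F   F   F   T   F   F   F   F   F
  2   T   T   F   F   F   T   T   F   F   F   F
  3   T   T   F   F   F   T   T   F   F   T   T
  4   T   T   F   F   F   T   T   T   F   T   T
  5   T   T   F   F   F   T   T   T   F   T   T
  6   T   T   F   F   F   T   T   T   F   T   T

7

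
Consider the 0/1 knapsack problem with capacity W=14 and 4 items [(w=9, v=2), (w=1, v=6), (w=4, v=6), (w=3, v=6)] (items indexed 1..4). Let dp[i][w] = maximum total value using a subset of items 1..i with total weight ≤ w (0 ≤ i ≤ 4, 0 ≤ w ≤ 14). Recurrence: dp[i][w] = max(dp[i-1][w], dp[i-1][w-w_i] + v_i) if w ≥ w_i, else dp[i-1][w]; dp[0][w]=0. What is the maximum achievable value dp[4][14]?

i\w   0   1   2   3   4   5   6   7   8   9  10  11  12  13  14
  0   0   0   0   0   0   0   0   0   0   0   0   0   0   0   0
  1   0   0   0   0   0   0   0   0   0   2   2   2   2   2   2
  2   0   6   6   6   6   6   6   6   6   6   8   8   8   8   8
  3   0   6   6   6   6  12  12  12  12  12  12  12  12  12  14
  4   0   6   6   6  12  12  12  12  18  18  18  18  18  18  18

18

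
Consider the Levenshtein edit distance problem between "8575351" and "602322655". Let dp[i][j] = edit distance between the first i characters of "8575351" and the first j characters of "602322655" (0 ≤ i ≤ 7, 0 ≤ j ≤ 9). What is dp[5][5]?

5

   ''  6  0  2  3  2  2  6  5  5
''  0  1  2  3  4  5  6  7  8  9
 8  1  1  2  3  4  5  6  7  8  9
 5  2  2  2  3  4  5  6  7  7  8
 7  3  3  3  3  4  5  6  7  8  8
 5  4  4  4  4  4  5  6  7  7  8
 3  5  5  5  5  4  5  6  7  8  8
 5  6  6  6  6  5  5  6  7  7  8
 1  7  7  7  7  6  6  6  7  8  8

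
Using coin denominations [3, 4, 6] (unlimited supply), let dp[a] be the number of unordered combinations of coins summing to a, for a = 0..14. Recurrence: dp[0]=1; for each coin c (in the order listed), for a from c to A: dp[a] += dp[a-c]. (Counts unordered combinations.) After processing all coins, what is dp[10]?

after  coin     0     1     2     3     4     5     6     7     8     9    10    11    12    13    14
          3     1     0     0     1     0     0     1     0     0     1     0     0     1     0     0
          4     1     0     0     1     1     0     1     1     1     1     1     1     2     1     1
          6     1     0     0     1     1     0     2     1     1     2     2     1     4     2     2

2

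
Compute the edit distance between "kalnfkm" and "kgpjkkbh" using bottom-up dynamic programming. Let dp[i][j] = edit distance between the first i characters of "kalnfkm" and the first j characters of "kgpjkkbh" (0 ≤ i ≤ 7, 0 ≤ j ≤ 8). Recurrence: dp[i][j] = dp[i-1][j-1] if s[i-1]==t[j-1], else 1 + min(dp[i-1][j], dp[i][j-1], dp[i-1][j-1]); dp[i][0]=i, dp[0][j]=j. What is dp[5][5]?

   ''  k  g  p  j  k  k  b  h
''  0  1  2  3  4  5  6  7  8
 k  1  0  1  2  3  4  5  6  7
 a  2  1  1  2  3  4  5  6  7
 l  3  2  2  2  3  4  5  6  7
 n  4  3  3  3  3  4  5  6  7
 f  5  4  4  4  4  4  5  6  7
 k  6  5  5  5  5  4  4  5  6
 m  7  6  6  6  6  5  5  5  6

4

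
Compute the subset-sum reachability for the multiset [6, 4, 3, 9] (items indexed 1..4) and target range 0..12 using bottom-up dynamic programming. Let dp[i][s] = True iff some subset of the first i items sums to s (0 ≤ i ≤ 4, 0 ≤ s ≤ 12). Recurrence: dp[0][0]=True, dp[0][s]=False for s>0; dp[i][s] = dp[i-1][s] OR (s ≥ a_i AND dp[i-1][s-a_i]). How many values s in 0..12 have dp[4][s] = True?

i\s   0   1   2   3   4   5   6   7   8   9  10  11  12
  0   T   F   F   F   F   F   F   F   F   F   F   F   F
  1   T   F   F   F   F   F   T   F   F   F   F   F   F
  2   T   F   F   F   T   F   T   F   F   F   T   F   F
  3   T   F   F   T   T   F   T   T   F   T   T   F   F
  4   T   F   F   T   T   F   T   T   F   T   T   F   T

8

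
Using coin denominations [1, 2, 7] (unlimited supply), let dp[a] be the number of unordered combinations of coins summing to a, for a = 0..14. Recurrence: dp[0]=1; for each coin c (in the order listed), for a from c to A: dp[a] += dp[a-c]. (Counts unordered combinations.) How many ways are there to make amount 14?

after  coin     0     1     2     3     4     5     6     7     8     9    10    11    12    13    14
          1     1     1     1     1     1     1     1     1     1     1     1     1     1     1     1
          2     1     1     2     2     3     3     4     4     5     5     6     6     7     7     8
          7     1     1     2     2     3     3     4     5     6     7     8     9    10    11    13

13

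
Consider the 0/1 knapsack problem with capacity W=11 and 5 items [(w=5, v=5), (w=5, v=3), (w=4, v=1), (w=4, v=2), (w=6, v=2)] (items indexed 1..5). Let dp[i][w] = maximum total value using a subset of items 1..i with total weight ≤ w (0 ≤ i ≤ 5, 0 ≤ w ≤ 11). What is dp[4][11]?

i\w   0   1   2   3   4   5   6   7   8   9  10  11
  0   0   0   0   0   0   0   0   0   0   0   0   0
  1   0   0   0   0   0   5   5   5   5   5   5   5
  2   0   0   0   0   0   5   5   5   5   5   8   8
  3   0   0   0   0   1   5   5   5   5   6   8   8
  4   0   0   0   0   2   5   5   5   5   7   8   8
  5   0   0   0   0   2   5   5   5   5   7   8   8

8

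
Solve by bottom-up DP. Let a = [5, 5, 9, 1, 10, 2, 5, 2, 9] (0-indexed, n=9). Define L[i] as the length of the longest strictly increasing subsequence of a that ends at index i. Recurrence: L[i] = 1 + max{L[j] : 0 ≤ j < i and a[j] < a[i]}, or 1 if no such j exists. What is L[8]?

   i    0    1    2    3    4    5    6    7    8
a[i]    5    5    9    1   10    2    5    2    9
L[i]    1    1    2    1    3    2    3    2    4

4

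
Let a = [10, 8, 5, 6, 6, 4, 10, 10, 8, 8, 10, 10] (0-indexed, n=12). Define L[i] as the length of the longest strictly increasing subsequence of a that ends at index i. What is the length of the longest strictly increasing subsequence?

   i    0    1    2    3    4    5    6    7    8    9   10   11
a[i]   10    8    5    6    6    4   10   10    8    8   10   10
L[i]    1    1    1    2    2    1    3    3    3    3    4    4

4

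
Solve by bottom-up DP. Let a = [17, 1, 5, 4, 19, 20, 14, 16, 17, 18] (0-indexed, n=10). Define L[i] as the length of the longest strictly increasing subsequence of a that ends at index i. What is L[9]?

6

   i    0    1    2    3    4    5    6    7    8    9
a[i]   17    1    5    4   19   20   14   16   17   18
L[i]    1    1    2    2    3    4    3    4    5    6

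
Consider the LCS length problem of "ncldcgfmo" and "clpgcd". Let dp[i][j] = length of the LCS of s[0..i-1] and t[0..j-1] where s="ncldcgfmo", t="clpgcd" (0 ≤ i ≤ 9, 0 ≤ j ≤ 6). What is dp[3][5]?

2

   ''  c  l  p  g  c  d
''  0  0  0  0  0  0  0
 n  0  0  0  0  0  0  0
 c  0  1  1  1  1  1  1
 l  0  1  2  2  2  2  2
 d  0  1  2  2  2  2  3
 c  0  1  2  2  2  3  3
 g  0  1  2  2  3  3  3
 f  0  1  2  2  3  3  3
 m  0  1  2  2  3  3  3
 o  0  1  2  2  3  3  3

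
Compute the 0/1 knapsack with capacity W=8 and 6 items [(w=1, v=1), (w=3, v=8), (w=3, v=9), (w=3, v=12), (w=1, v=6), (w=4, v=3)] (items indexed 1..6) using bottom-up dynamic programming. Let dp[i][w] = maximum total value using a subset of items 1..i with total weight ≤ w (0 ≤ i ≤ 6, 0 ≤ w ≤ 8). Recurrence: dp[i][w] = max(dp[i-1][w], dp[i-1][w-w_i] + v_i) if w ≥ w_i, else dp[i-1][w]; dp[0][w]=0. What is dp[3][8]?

i\w   0   1   2   3   4   5   6   7   8
  0   0   0   0   0   0   0   0   0   0
  1   0   1   1   1   1   1   1   1   1
  2   0   1   1   8   9   9   9   9   9
  3   0   1   1   9  10  10  17  18  18
  4   0   1   1  12  13  13  21  22  22
  5   0   6   7  12  18  19  21  27  28
  6   0   6   7  12  18  19  21  27  28

18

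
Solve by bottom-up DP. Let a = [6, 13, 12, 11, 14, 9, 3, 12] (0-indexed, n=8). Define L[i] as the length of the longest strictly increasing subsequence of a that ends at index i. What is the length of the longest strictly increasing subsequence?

   i    0    1    2    3    4    5    6    7
a[i]    6   13   12   11   14    9    3   12
L[i]    1    2    2    2    3    2    1    3

3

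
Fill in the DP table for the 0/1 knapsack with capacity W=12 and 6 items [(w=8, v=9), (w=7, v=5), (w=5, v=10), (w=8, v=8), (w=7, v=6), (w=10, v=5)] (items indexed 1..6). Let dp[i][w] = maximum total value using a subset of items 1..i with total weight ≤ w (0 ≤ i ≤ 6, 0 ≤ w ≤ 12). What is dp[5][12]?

16

i\w   0   1   2   3   4   5   6   7   8   9  10  11  12
  0   0   0   0   0   0   0   0   0   0   0   0   0   0
  1   0   0   0   0   0   0   0   0   9   9   9   9   9
  2   0   0   0   0   0   0   0   5   9   9   9   9   9
  3   0   0   0   0   0  10  10  10  10  10  10  10  15
  4   0   0   0   0   0  10  10  10  10  10  10  10  15
  5   0   0   0   0   0  10  10  10  10  10  10  10  16
  6   0   0   0   0   0  10  10  10  10  10  10  10  16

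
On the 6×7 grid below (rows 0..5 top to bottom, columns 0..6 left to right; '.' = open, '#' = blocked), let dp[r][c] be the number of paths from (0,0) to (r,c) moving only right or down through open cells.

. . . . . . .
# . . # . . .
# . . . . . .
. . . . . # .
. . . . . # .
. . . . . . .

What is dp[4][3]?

12

r\c   0   1   2   3   4   5   6
  0   1   1   1   1   1   1   1
  1   0   1   2   0   1   2   3
  2   0   1   3   3   4   6   9
  3   0   1   4   7  11   0   9
  4   0   1   5  12  23   0   9
  5   0   1   6  18  41  41  50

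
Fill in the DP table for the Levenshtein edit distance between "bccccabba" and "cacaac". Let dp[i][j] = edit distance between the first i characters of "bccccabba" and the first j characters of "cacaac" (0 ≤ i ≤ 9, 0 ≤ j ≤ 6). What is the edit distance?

   ''  c  a  c  a  a  c
''  0  1  2  3  4  5  6
 b  1  1  2  3  4  5  6
 c  2  1  2  2  3  4  5
 c  3  2  2  2  3  4  4
 c  4  3  3  2  3  4  4
 c  5  4  4  3  3  4  4
 a  6  5  4  4  3  3  4
 b  7  6  5  5  4  4  4
 b  8  7  6  6  5  5  5
 a  9  8  7  7  6  5  6

6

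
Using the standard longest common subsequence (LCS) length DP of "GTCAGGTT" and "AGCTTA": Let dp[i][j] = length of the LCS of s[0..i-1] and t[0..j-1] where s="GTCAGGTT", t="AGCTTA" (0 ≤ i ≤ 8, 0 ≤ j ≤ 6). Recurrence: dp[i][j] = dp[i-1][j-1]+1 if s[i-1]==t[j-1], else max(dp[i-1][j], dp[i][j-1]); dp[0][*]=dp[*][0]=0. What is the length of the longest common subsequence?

4

   ''  A  G  C  T  T  A
''  0  0  0  0  0  0  0
 G  0  0  1  1  1  1  1
 T  0  0  1  1  2  2  2
 C  0  0  1  2  2  2  2
 A  0  1  1  2  2  2  3
 G  0  1  2  2  2  2  3
 G  0  1  2  2  2  2  3
 T  0  1  2  2  3  3  3
 T  0  1  2  2  3  4  4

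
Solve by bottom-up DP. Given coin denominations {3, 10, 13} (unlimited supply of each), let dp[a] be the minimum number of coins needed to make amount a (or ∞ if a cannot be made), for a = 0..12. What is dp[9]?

 a  0  1  2  3  4  5  6  7  8  9 10 11 12
dp  0  -  -  1  -  -  2  -  -  3  1  -  4
(- denotes ∞ / unreachable)

3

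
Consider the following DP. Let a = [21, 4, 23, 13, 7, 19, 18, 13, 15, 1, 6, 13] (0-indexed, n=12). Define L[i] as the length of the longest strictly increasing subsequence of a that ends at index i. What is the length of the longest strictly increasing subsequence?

   i    0    1    2    3    4    5    6    7    8    9   10   11
a[i]   21    4   23   13    7   19   18   13   15    1    6   13
L[i]    1    1    2    2    2    3    3    3    4    1    2    3

4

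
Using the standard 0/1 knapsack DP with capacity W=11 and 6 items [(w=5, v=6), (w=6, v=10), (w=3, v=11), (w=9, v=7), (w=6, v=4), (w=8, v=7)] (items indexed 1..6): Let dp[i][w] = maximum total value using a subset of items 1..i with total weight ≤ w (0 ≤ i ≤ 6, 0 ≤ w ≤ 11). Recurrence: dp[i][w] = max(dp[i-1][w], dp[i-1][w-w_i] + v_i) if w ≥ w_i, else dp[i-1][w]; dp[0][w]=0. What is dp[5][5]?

11

i\w   0   1   2   3   4   5   6   7   8   9  10  11
  0   0   0   0   0   0   0   0   0   0   0   0   0
  1   0   0   0   0   0   6   6   6   6   6   6   6
  2   0   0   0   0   0   6  10  10  10  10  10  16
  3   0   0   0  11  11  11  11  11  17  21  21  21
  4   0   0   0  11  11  11  11  11  17  21  21  21
  5   0   0   0  11  11  11  11  11  17  21  21  21
  6   0   0   0  11  11  11  11  11  17  21  21  21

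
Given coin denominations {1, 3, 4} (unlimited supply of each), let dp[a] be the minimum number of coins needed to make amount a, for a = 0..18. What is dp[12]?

3

 a  0  1  2  3  4  5  6  7  8  9 10 11 12 13 14 15 16 17 18
dp  0  1  2  1  1  2  2  2  2  3  3  3  3  4  4  4  4  5  5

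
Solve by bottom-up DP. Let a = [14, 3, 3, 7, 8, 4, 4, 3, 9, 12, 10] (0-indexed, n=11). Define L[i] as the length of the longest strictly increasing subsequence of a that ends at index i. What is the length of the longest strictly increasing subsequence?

5

   i    0    1    2    3    4    5    6    7    8    9   10
a[i]   14    3    3    7    8    4    4    3    9   12   10
L[i]    1    1    1    2    3    2    2    1    4    5    5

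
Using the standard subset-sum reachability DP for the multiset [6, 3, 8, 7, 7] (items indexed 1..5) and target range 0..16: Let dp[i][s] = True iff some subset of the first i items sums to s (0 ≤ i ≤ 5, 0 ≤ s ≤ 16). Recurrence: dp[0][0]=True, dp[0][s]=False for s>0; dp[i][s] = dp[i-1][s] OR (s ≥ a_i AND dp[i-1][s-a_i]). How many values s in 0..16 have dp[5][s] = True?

12

i\s   0   1   2   3   4   5   6   7   8   9  10  11  12  13  14  15  16
  0   T   F   F   F   F   F   F   F   F   F   F   F   F   F   F   F   F
  1   T   F   F   F   F   F   T   F   F   F   F   F   F   F   F   F   F
  2   T   F   F   T   F   F   T   F   F   T   F   F   F   F   F   F   F
  3   T   F   F   T   F   F   T   F   T   T   F   T   F   F   T   F   F
  4   T   F   F   T   F   F   T   T   T   T   T   T   F   T   T   T   T
  5   T   F   F   T   F   F   T   T   T   T   T   T   F   T   T   T   T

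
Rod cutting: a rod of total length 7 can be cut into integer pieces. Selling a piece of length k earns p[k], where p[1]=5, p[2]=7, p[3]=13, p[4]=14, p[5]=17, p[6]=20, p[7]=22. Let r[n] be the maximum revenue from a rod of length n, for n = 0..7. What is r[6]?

30

   n    0    1    2    3    4    5    6    7
r[n]    0    5   10   15   20   25   30   35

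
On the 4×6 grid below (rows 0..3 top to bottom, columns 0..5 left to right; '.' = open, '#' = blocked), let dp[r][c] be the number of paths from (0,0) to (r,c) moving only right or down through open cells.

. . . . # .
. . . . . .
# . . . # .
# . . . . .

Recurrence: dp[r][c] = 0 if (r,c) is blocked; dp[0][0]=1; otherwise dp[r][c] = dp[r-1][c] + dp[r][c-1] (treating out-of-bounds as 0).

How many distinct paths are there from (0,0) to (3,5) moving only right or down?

20

r\c   0   1   2   3   4   5
  0   1   1   1   1   0   0
  1   1   2   3   4   4   4
  2   0   2   5   9   0   4
  3   0   2   7  16  16  20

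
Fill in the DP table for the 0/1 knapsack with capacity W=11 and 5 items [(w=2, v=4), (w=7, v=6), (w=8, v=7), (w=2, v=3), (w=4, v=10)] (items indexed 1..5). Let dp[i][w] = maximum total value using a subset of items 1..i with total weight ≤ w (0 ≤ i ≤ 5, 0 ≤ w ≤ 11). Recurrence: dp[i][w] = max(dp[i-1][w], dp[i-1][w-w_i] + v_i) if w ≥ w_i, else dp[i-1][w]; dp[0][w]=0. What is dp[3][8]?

7

i\w   0   1   2   3   4   5   6   7   8   9  10  11
  0   0   0   0   0   0   0   0   0   0   0   0   0
  1   0   0   4   4   4   4   4   4   4   4   4   4
  2   0   0   4   4   4   4   4   6   6  10  10  10
  3   0   0   4   4   4   4   4   6   7  10  11  11
  4   0   0   4   4   7   7   7   7   7  10  11  13
  5   0   0   4   4  10  10  14  14  17  17  17  17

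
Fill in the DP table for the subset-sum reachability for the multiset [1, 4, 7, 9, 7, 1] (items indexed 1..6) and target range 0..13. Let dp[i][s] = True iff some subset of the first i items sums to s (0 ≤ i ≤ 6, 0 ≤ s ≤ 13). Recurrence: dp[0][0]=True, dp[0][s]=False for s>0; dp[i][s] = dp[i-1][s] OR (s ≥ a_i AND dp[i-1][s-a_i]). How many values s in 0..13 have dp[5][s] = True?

11

i\s   0   1   2   3   4   5   6   7   8   9  10  11  12  13
  0   T   F   F   F   F   F   F   F   F   F   F   F   F   F
  1   T   T   F   F   F   F   F   F   F   F   F   F   F   F
  2   T   T   F   F   T   T   F   F   F   F   F   F   F   F
  3   T   T   F   F   T   T   F   T   T   F   F   T   T   F
  4   T   T   F   F   T   T   F   T   T   T   T   T   T   T
  5   T   T   F   F   T   T   F   T   T   T   T   T   T   T
  6   T   T   T   F   T   T   T   T   T   T   T   T   T   T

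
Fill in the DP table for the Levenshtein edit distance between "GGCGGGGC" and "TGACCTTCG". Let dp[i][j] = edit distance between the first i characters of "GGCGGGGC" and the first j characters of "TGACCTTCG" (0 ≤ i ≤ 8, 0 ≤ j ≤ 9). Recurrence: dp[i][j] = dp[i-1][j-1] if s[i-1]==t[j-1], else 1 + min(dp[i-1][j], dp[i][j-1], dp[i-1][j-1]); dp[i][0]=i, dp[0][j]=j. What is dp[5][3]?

4

   ''  T  G  A  C  C  T  T  C  G
''  0  1  2  3  4  5  6  7  8  9
 G  1  1  1  2  3  4  5  6  7  8
 G  2  2  1  2  3  4  5  6  7  7
 C  3  3  2  2  2  3  4  5  6  7
 G  4  4  3  3  3  3  4  5  6  6
 G  5  5  4  4  4  4  4  5  6  6
 G  6  6  5  5  5  5  5  5  6  6
 G  7  7  6  6  6  6  6  6  6  6
 C  8  8  7  7  6  6  7  7  6  7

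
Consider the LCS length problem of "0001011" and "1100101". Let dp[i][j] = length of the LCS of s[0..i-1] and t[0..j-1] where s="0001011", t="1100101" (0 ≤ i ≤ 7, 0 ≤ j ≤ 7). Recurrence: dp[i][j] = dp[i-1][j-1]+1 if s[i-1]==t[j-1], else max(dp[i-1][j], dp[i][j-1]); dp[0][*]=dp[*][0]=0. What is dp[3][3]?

   ''  1  1  0  0  1  0  1
''  0  0  0  0  0  0  0  0
 0  0  0  0  1  1  1  1  1
 0  0  0  0  1  2  2  2  2
 0  0  0  0  1  2  2  3  3
 1  0  1  1  1  2  3  3  4
 0  0  1  1  2  2  3  4  4
 1  0  1  2  2  2  3  4  5
 1  0  1  2  2  2  3  4  5

1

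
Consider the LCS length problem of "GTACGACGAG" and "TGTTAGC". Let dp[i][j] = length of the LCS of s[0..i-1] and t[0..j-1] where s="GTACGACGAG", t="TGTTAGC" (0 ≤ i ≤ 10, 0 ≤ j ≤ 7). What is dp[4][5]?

3

   ''  T  G  T  T  A  G  C
''  0  0  0  0  0  0  0  0
 G  0  0  1  1  1  1  1  1
 T  0  1  1  2  2  2  2  2
 A  0  1  1  2  2  3  3  3
 C  0  1  1  2  2  3  3  4
 G  0  1  2  2  2  3  4  4
 A  0  1  2  2  2  3  4  4
 C  0  1  2  2  2  3  4  5
 G  0  1  2  2  2  3  4  5
 A  0  1  2  2  2  3  4  5
 G  0  1  2  2  2  3  4  5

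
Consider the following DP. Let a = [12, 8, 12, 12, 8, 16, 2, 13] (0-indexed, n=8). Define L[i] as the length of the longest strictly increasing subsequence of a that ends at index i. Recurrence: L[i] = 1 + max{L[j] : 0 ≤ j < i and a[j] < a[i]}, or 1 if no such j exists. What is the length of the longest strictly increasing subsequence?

3

   i    0    1    2    3    4    5    6    7
a[i]   12    8   12   12    8   16    2   13
L[i]    1    1    2    2    1    3    1    3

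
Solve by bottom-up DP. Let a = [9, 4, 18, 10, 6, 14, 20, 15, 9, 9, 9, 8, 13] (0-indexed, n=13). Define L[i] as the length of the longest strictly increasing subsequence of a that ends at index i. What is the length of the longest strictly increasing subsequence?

4

   i    0    1    2    3    4    5    6    7    8    9   10   11   12
a[i]    9    4   18   10    6   14   20   15    9    9    9    8   13
L[i]    1    1    2    2    2    3    4    4    3    3    3    3    4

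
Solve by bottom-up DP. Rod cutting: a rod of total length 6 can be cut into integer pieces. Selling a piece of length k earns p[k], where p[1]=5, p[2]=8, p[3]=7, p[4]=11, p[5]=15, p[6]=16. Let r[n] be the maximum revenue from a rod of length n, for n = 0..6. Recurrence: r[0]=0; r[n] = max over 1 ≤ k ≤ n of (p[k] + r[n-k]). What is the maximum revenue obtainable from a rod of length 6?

30

   n    0    1    2    3    4    5    6
r[n]    0    5   10   15   20   25   30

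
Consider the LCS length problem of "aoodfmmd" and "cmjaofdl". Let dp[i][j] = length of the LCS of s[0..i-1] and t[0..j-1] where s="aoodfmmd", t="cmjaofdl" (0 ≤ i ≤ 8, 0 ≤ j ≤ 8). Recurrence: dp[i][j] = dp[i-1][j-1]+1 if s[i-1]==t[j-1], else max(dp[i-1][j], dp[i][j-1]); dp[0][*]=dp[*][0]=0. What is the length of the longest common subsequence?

   ''  c  m  j  a  o  f  d  l
''  0  0  0  0  0  0  0  0  0
 a  0  0  0  0  1  1  1  1  1
 o  0  0  0  0  1  2  2  2  2
 o  0  0  0  0  1  2  2  2  2
 d  0  0  0  0  1  2  2  3  3
 f  0  0  0  0  1  2  3  3  3
 m  0  0  1  1  1  2  3  3  3
 m  0  0  1  1  1  2  3  3  3
 d  0  0  1  1  1  2  3  4  4

4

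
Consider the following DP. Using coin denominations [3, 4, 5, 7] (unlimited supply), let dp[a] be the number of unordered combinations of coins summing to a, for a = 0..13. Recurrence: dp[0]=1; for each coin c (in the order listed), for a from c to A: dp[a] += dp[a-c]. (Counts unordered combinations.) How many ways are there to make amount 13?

4

after  coin     0     1     2     3     4     5     6     7     8     9    10    11    12    13
          3     1     0     0     1     0     0     1     0     0     1     0     0     1     0
          4     1     0     0     1     1     0     1     1     1     1     1     1     2     1
          5     1     0     0     1     1     1     1     1     2     2     2     2     3     3
          7     1     0     0     1     1     1     1     2     2     2     3     3     4     4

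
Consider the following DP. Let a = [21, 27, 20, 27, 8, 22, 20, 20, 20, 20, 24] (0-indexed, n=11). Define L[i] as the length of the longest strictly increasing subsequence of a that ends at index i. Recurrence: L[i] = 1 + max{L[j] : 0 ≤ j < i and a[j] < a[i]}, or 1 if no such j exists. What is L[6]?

2

   i    0    1    2    3    4    5    6    7    8    9   10
a[i]   21   27   20   27    8   22   20   20   20   20   24
L[i]    1    2    1    2    1    2    2    2    2    2    3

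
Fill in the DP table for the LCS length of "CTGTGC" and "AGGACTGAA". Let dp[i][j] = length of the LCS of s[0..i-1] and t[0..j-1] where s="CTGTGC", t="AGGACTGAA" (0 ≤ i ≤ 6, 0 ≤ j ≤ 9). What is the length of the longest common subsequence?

3

   ''  A  G  G  A  C  T  G  A  A
''  0  0  0  0  0  0  0  0  0  0
 C  0  0  0  0  0  1  1  1  1  1
 T  0  0  0  0  0  1  2  2  2  2
 G  0  0  1  1  1  1  2  3  3  3
 T  0  0  1  1  1  1  2  3  3  3
 G  0  0  1  2  2  2  2  3  3  3
 C  0  0  1  2  2  3  3  3  3  3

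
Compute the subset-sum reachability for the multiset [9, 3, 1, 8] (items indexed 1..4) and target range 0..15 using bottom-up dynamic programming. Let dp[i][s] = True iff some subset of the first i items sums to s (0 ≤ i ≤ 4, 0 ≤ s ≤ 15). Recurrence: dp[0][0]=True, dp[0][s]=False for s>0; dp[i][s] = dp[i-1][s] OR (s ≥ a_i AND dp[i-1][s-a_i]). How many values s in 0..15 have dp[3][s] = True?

8

i\s   0   1   2   3   4   5   6   7   8   9  10  11  12  13  14  15
  0   T   F   F   F   F   F   F   F   F   F   F   F   F   F   F   F
  1   T   F   F   F   F   F   F   F   F   T   F   F   F   F   F   F
  2   T   F   F   T   F   F   F   F   F   T   F   F   T   F   F   F
  3   T   T   F   T   T   F   F   F   F   T   T   F   T   T   F   F
  4   T   T   F   T   T   F   F   F   T   T   T   T   T   T   F   F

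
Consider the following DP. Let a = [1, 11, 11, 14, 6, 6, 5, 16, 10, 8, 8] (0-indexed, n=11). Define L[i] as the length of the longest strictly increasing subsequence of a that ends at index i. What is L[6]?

2

   i    0    1    2    3    4    5    6    7    8    9   10
a[i]    1   11   11   14    6    6    5   16   10    8    8
L[i]    1    2    2    3    2    2    2    4    3    3    3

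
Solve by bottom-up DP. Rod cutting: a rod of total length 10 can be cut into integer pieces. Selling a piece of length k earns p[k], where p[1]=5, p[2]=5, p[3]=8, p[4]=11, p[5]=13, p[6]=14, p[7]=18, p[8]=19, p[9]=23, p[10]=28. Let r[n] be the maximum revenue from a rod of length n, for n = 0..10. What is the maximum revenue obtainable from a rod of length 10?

   n    0    1    2    3    4    5    6    7    8    9   10
r[n]    0    5   10   15   20   25   30   35   40   45   50

50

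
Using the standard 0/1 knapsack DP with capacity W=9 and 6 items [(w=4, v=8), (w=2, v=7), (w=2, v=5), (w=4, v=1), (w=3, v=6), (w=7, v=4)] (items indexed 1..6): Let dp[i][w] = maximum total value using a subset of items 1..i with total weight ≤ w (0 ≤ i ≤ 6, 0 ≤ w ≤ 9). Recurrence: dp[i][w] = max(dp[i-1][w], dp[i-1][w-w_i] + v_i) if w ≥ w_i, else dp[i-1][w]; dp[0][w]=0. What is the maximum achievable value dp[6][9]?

21

i\w   0   1   2   3   4   5   6   7   8   9
  0   0   0   0   0   0   0   0   0   0   0
  1   0   0   0   0   8   8   8   8   8   8
  2   0   0   7   7   8   8  15  15  15  15
  3   0   0   7   7  12  12  15  15  20  20
  4   0   0   7   7  12  12  15  15  20  20
  5   0   0   7   7  12  13  15  18  20  21
  6   0   0   7   7  12  13  15  18  20  21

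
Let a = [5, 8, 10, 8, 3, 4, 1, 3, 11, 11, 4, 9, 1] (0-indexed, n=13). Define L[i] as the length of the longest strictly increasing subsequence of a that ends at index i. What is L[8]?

4

   i    0    1    2    3    4    5    6    7    8    9   10   11   12
a[i]    5    8   10    8    3    4    1    3   11   11    4    9    1
L[i]    1    2    3    2    1    2    1    2    4    4    3    4    1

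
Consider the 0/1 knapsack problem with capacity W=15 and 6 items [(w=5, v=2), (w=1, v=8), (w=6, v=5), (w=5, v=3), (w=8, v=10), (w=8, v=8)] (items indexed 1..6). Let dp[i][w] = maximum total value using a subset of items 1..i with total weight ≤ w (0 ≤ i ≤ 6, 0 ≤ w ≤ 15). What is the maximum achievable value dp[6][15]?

23

i\w   0   1   2   3   4   5   6   7   8   9  10  11  12  13  14  15
  0   0   0   0   0   0   0   0   0   0   0   0   0   0   0   0   0
  1   0   0   0   0   0   2   2   2   2   2   2   2   2   2   2   2
  2   0   8   8   8   8   8  10  10  10  10  10  10  10  10  10  10
  3   0   8   8   8   8   8  10  13  13  13  13  13  15  15  15  15
  4   0   8   8   8   8   8  11  13  13  13  13  13  16  16  16  16
  5   0   8   8   8   8   8  11  13  13  18  18  18  18  18  21  23
  6   0   8   8   8   8   8  11  13  13  18  18  18  18  18  21  23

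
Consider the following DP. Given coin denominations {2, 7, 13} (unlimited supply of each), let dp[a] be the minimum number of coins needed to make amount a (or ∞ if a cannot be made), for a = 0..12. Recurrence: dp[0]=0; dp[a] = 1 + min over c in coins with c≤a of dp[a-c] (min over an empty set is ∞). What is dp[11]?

 a  0  1  2  3  4  5  6  7  8  9 10 11 12
dp  0  -  1  -  2  -  3  1  4  2  5  3  6
(- denotes ∞ / unreachable)

3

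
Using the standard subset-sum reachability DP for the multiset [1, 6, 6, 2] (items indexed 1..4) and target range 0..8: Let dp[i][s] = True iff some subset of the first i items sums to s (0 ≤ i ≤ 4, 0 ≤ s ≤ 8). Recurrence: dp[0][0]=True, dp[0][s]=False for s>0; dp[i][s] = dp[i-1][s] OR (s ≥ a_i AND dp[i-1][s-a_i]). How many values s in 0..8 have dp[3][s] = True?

4

i\s   0   1   2   3   4   5   6   7   8
  0   T   F   F   F   F   F   F   F   F
  1   T   T   F   F   F   F   F   F   F
  2   T   T   F   F   F   F   T   T   F
  3   T   T   F   F   F   F   T   T   F
  4   T   T   T   T   F   F   T   T   T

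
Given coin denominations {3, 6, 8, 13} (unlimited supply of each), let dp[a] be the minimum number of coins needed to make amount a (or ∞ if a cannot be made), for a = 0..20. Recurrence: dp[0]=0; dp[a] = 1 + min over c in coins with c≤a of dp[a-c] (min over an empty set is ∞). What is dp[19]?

2

 a  0  1  2  3  4  5  6  7  8  9 10 11 12 13 14 15 16 17 18 19 20
dp  0  -  -  1  -  -  1  -  1  2  -  2  2  1  2  3  2  3  3  2  3
(- denotes ∞ / unreachable)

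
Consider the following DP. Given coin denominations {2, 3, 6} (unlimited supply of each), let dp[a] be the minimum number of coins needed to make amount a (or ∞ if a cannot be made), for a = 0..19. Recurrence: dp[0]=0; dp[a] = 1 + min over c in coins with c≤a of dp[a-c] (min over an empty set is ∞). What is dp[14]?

 a  0  1  2  3  4  5  6  7  8  9 10 11 12 13 14 15 16 17 18 19
dp  0  -  1  1  2  2  1  3  2  2  3  3  2  4  3  3  4  4  3  5
(- denotes ∞ / unreachable)

3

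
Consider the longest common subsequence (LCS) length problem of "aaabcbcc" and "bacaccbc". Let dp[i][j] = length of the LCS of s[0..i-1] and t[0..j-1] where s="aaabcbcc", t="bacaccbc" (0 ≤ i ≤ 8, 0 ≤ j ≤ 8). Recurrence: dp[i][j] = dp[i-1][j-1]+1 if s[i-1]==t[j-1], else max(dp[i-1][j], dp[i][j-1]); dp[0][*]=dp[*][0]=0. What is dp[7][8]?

   ''  b  a  c  a  c  c  b  c
''  0  0  0  0  0  0  0  0  0
 a  0  0  1  1  1  1  1  1  1
 a  0  0  1  1  2  2  2  2  2
 a  0  0  1  1  2  2  2  2  2
 b  0  1  1  1  2  2  2  3  3
 c  0  1  1  2  2  3  3  3  4
 b  0  1  1  2  2  3  3  4  4
 c  0  1  1  2  2  3  4  4  5
 c  0  1  1  2  2  3  4  4  5

5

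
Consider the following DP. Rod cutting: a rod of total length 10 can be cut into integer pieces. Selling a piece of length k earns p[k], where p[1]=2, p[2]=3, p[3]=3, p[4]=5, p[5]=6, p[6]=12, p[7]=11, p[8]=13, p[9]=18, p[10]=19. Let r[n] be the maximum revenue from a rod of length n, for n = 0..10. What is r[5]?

   n    0    1    2    3    4    5    6    7    8    9   10
r[n]    0    2    4    6    8   10   12   14   16   18   20

10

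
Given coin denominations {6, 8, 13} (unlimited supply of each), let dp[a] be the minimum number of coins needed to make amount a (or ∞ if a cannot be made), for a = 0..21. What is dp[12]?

 a  0  1  2  3  4  5  6  7  8  9 10 11 12 13 14 15 16 17 18 19 20 21
dp  0  -  -  -  -  -  1  -  1  -  -  -  2  1  2  -  2  -  3  2  3  2
(- denotes ∞ / unreachable)

2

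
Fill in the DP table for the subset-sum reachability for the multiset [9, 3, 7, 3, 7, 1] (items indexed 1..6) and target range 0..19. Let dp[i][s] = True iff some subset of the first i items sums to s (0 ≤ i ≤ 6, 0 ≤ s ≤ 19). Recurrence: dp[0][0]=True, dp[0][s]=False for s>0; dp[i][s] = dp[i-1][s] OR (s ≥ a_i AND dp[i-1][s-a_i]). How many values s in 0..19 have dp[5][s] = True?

i\s   0   1   2   3   4   5   6   7   8   9  10  11  12  13  14  15  16  17  18  19
  0   T   F   F   F   F   F   F   F   F   F   F   F   F   F   F   F   F   F   F   F
  1   T   F   F   F   F   F   F   F   F   T   F   F   F   F   F   F   F   F   F   F
  2   T   F   F   T   F   F   F   F   F   T   F   F   T   F   F   F   F   F   F   F
  3   T   F   F   T   F   F   F   T   F   T   T   F   T   F   F   F   T   F   F   T
  4   T   F   F   T   F   F   T   T   F   T   T   F   T   T   F   T   T   F   F   T
  5   T   F   F   T   F   F   T   T   F   T   T   F   T   T   T   T   T   T   F   T
  6   T   T   F   T   T   F   T   T   T   T   T   T   T   T   T   T   T   T   T   T

13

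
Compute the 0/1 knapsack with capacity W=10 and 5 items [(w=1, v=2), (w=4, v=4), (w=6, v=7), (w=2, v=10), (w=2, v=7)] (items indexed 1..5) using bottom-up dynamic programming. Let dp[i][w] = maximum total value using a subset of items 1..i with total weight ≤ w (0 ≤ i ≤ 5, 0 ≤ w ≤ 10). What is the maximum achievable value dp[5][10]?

24

i\w   0   1   2   3   4   5   6   7   8   9  10
  0   0   0   0   0   0   0   0   0   0   0   0
  1   0   2   2   2   2   2   2   2   2   2   2
  2   0   2   2   2   4   6   6   6   6   6   6
  3   0   2   2   2   4   6   7   9   9   9  11
  4   0   2  10  12  12  12  14  16  17  19  19
  5   0   2  10  12  17  19  19  19  21  23  24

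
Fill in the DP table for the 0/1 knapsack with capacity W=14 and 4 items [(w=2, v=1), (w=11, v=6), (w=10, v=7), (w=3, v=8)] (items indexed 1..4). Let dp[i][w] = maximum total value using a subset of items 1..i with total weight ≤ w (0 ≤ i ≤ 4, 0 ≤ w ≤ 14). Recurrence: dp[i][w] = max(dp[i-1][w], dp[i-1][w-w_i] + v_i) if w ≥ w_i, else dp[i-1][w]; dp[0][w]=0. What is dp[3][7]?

1

i\w   0   1   2   3   4   5   6   7   8   9  10  11  12  13  14
  0   0   0   0   0   0   0   0   0   0   0   0   0   0   0   0
  1   0   0   1   1   1   1   1   1   1   1   1   1   1   1   1
  2   0   0   1   1   1   1   1   1   1   1   1   6   6   7   7
  3   0   0   1   1   1   1   1   1   1   1   7   7   8   8   8
  4   0   0   1   8   8   9   9   9   9   9   9   9   9  15  15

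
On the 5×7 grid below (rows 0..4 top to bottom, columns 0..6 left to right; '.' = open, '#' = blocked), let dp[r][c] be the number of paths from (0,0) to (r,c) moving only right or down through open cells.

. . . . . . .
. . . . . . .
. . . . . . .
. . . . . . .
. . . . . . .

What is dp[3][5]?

56

r\c   0   1   2   3   4   5   6
  0   1   1   1   1   1   1   1
  1   1   2   3   4   5   6   7
  2   1   3   6  10  15  21  28
  3   1   4  10  20  35  56  84
  4   1   5  15  35  70 126 210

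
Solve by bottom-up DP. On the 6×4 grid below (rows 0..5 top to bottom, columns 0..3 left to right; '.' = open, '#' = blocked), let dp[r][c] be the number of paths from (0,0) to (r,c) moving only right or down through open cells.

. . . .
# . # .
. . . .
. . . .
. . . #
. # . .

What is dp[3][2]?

2

r\c   0   1   2   3
  0   1   1   1   1
  1   0   1   0   1
  2   0   1   1   2
  3   0   1   2   4
  4   0   1   3   0
  5   0   0   3   3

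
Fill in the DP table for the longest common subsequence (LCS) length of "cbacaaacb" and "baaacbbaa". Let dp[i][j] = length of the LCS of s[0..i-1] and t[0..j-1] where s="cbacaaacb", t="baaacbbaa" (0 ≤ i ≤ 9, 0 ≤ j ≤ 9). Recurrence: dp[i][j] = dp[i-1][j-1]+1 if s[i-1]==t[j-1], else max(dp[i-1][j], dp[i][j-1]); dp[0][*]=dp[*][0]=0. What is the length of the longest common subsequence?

6

   ''  b  a  a  a  c  b  b  a  a
''  0  0  0  0  0  0  0  0  0  0
 c  0  0  0  0  0  1  1  1  1  1
 b  0  1  1  1  1  1  2  2  2  2
 a  0  1  2  2  2  2  2  2  3  3
 c  0  1  2  2  2  3  3  3  3  3
 a  0  1  2  3  3  3  3  3  4  4
 a  0  1  2  3  4  4  4  4  4  5
 a  0  1  2  3  4  4  4  4  5  5
 c  0  1  2  3  4  5  5  5  5  5
 b  0  1  2  3  4  5  6  6  6  6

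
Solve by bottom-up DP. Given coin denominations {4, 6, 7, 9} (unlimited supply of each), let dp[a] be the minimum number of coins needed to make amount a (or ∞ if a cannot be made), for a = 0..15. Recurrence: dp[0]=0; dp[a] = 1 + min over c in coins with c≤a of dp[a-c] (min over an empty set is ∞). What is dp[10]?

2

 a  0  1  2  3  4  5  6  7  8  9 10 11 12 13 14 15
dp  0  -  -  -  1  -  1  1  2  1  2  2  2  2  2  2
(- denotes ∞ / unreachable)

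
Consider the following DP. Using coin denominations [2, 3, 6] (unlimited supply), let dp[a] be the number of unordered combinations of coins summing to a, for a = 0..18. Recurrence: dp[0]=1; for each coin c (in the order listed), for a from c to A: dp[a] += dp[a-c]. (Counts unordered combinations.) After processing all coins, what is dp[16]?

after  coin     0     1     2     3     4     5     6     7     8     9    10    11    12    13    14    15    16    17    18
          2     1     0     1     0     1     0     1     0     1     0     1     0     1     0     1     0     1     0     1
          3     1     0     1     1     1     1     2     1     2     2     2     2     3     2     3     3     3     3     4
          6     1     0     1     1     1     1     3     1     3     3     3     3     6     3     6     6     6     6    10

6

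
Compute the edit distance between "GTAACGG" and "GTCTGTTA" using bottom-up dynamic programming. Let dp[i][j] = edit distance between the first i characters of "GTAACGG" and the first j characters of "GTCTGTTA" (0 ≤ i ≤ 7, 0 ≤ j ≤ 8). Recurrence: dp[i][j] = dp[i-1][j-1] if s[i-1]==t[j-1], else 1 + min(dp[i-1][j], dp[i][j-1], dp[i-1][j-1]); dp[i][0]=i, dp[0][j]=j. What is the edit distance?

   ''  G  T  C  T  G  T  T  A
''  0  1  2  3  4  5  6  7  8
 G  1  0  1  2  3  4  5  6  7
 T  2  1  0  1  2  3  4  5  6
 A  3  2  1  1  2  3  4  5  5
 A  4  3  2  2  2  3  4  5  5
 C  5  4  3  2  3  3  4  5  6
 G  6  5  4  3  3  3  4  5  6
 G  7  6  5  4  4  3  4  5  6

6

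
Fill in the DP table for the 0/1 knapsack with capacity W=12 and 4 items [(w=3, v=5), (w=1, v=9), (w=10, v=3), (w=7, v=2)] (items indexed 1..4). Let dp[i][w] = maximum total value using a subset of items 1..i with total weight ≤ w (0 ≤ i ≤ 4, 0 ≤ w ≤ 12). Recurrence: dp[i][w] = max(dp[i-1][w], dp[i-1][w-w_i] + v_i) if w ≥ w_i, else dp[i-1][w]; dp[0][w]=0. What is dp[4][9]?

i\w   0   1   2   3   4   5   6   7   8   9  10  11  12
  0   0   0   0   0   0   0   0   0   0   0   0   0   0
  1   0   0   0   5   5   5   5   5   5   5   5   5   5
  2   0   9   9   9  14  14  14  14  14  14  14  14  14
  3   0   9   9   9  14  14  14  14  14  14  14  14  14
  4   0   9   9   9  14  14  14  14  14  14  14  16  16

14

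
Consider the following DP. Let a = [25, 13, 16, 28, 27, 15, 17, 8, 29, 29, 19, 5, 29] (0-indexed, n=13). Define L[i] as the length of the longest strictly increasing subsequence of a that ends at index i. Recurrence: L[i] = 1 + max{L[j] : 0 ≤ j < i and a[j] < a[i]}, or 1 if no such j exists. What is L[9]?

   i    0    1    2    3    4    5    6    7    8    9   10   11   12
a[i]   25   13   16   28   27   15   17    8   29   29   19    5   29
L[i]    1    1    2    3    3    2    3    1    4    4    4    1    5

4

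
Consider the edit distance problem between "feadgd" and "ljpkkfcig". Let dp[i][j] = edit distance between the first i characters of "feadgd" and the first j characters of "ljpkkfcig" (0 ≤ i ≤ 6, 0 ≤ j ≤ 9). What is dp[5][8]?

   ''  l  j  p  k  k  f  c  i  g
''  0  1  2  3  4  5  6  7  8  9
 f  1  1  2  3  4  5  5  6  7  8
 e  2  2  2  3  4  5  6  6  7  8
 a  3  3  3  3  4  5  6  7  7  8
 d  4  4  4  4  4  5  6  7  8  8
 g  5  5  5  5  5  5  6  7  8  8
 d  6  6  6  6  6  6  6  7  8  9

8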